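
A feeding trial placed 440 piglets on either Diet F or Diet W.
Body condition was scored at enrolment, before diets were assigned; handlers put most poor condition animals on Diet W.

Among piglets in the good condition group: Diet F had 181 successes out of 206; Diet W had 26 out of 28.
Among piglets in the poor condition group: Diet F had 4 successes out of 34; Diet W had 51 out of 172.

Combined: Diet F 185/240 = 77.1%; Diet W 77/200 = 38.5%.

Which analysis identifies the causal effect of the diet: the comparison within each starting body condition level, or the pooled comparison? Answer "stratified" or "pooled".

stratified

Starting body condition differs across diets for reasons unrelated to any effect of the diet itself, and it separately predicts the outcome — a classic confounder. We must compare within starting body condition levels.
Within each level — good condition: 87.9% vs 92.9%; poor condition: 11.8% vs 29.7% — Diet W is higher every time.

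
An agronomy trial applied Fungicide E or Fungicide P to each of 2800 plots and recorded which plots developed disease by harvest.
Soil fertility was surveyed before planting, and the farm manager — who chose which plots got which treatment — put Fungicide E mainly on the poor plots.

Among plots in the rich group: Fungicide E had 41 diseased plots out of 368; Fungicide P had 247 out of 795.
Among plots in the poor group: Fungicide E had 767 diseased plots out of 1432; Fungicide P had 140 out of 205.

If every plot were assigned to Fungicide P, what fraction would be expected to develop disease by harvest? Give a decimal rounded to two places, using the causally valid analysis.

The imbalance in soil fertility arose from how plots were allocated, not from anything the fungicide did; and soil fertility independently affects the outcome. The pooled gap is confounded — condition on soil fertility.
Standardising Fungicide P to the population soil fertility mix: 0.415·247/795 + 0.585·140/205 = 0.528.

0.53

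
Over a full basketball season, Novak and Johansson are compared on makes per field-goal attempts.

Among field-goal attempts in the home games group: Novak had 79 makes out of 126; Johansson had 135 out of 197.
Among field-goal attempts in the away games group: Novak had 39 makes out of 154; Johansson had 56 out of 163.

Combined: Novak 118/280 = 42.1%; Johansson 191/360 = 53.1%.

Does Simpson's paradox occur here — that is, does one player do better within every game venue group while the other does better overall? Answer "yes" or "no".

Within each game venue level (home games 62.7% vs 68.5%; away games 25.3% vs 34.4%), Johansson has the higher rate every time. Pooled: 42.1% vs 53.1% — Johansson has the higher rate overall. They agree.

no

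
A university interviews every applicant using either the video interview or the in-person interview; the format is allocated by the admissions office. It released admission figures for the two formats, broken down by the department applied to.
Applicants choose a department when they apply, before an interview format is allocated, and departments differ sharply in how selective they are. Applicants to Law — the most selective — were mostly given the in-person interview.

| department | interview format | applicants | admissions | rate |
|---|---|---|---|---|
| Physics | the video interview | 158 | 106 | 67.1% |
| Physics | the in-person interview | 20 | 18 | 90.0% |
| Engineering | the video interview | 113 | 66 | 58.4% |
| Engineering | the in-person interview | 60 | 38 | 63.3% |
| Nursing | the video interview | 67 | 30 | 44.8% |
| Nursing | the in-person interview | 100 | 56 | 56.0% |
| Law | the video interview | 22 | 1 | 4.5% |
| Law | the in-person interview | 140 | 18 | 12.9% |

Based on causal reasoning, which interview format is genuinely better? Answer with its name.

the in-person interview

The stratified and pooled comparisons disagree (the in-person interview wins within each department; the video interview wins overall), so the answer turns on the causal role of department.
Nothing the interview format does changes department; the imbalance is an allocation artefact. With department also predicting the outcome, the pooled figure is confounded, and the within-stratum comparison is the causal one.
Within each level — Physics: 67.1% vs 90.0%; Engineering: 58.4% vs 63.3%; Nursing: 44.8% vs 56.0%; Law: 4.5% vs 12.9% — the in-person interview is higher every time.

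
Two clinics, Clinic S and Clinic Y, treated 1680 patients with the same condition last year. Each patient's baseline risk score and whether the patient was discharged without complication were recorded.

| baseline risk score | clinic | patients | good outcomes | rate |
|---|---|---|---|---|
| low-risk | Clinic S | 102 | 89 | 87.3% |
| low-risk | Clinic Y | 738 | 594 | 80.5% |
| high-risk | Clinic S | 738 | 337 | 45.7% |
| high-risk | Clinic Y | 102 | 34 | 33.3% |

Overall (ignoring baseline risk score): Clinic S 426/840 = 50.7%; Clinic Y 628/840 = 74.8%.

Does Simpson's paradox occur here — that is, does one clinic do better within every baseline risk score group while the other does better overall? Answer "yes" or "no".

yes

Within each baseline risk score level (low-risk 87.3% vs 80.5%; high-risk 45.7% vs 33.3%), Clinic S has the higher rate every time. Pooled: 50.7% vs 74.8% — Clinic Y has the higher rate overall. The two comparisons disagree.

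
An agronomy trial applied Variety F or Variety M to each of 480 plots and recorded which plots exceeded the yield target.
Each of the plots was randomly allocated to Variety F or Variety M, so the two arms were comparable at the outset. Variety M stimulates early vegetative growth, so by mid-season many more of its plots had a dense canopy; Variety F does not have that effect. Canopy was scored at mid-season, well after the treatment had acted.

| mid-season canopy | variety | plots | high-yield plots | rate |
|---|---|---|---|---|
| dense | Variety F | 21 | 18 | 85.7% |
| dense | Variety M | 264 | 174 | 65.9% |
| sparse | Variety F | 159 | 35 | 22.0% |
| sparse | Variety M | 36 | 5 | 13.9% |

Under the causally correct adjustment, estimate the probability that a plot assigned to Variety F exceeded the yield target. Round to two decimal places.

0.29

The stratified and pooled comparisons disagree (Variety F wins within each mid-season canopy; Variety M wins overall), so the answer turns on the causal role of mid-season canopy.
Mid-season canopy lies on the pathway variety → mid-season canopy → outcome, so adjusting for it blocks the indirect effect. For the total causal effect of variety, use the unadjusted pooled rates.
So P(outcome | do(Variety F)) is just the pooled rate for Variety F: 53/180 = 0.294.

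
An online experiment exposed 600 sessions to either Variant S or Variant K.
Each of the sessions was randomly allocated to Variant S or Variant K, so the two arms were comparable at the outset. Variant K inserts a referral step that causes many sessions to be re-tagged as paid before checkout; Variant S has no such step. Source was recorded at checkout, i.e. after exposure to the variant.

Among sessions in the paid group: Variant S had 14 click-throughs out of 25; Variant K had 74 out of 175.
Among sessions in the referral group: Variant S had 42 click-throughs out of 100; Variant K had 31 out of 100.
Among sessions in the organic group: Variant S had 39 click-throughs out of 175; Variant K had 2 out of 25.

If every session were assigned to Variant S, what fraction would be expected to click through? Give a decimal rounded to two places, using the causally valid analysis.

Stratifying would compare variants among sessions the variants themselves sorted into traffic source groups — a form of selection on an intermediate. The unconditioned pooled rates give the total causal effect.
So P(outcome | do(Variant S)) is just the pooled rate for Variant S: 95/300 = 0.317.

0.32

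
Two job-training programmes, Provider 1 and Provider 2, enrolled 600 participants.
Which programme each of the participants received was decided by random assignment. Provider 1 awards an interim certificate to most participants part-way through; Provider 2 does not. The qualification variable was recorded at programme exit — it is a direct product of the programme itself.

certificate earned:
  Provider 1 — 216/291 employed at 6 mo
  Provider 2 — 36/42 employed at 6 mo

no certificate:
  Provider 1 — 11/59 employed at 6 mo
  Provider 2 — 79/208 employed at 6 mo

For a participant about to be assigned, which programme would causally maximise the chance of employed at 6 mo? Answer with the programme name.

Provider 1

Provider 2 is higher inside every qualification attained during the programme stratum but Provider 1 is higher in aggregate. Whether to stratify depends on how qualification attained during the programme relates to the programme.
The distribution of qualification attained during the programme is itself part of what the programme does — it is an intermediate outcome. Holding it fixed would remove that part of the effect; the total effect is the pooled difference.
Pooled: Provider 1 64.9% vs Provider 2 46.0%; Provider 1 is higher overall.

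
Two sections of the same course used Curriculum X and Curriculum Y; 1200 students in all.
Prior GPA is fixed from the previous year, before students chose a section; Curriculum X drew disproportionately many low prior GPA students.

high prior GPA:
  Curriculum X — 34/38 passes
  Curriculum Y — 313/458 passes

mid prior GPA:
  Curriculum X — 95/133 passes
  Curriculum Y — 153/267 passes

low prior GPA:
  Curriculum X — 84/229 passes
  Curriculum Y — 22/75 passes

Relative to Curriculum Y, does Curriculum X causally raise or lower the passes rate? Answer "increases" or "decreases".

increases

The prior GPA band-specific comparison favours Curriculum X throughout, but the pooled figures favour Curriculum Y. The question is whether to condition on prior GPA band.
Since prior GPA band is a pre-existing factor (not a product of the teaching method) and it affects the outcome on its own, it is a confounder. The stratified rates, not the pooled rate, identify the causal effect.
Within each level — high prior GPA: 89.5% vs 68.3%; mid prior GPA: 71.4% vs 57.3%; low prior GPA: 36.7% vs 29.3% — Curriculum X is higher every time.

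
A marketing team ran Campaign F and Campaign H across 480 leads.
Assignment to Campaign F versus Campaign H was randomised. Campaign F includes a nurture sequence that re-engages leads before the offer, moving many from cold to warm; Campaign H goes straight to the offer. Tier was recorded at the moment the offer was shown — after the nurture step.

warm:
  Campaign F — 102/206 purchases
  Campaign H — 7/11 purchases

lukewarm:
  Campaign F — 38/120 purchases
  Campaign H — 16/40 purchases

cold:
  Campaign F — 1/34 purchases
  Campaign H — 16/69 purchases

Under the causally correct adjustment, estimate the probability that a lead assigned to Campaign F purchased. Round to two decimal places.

The stratified and pooled comparisons disagree (Campaign H wins within each engagement tier; Campaign F wins overall), so the answer turns on the causal role of engagement tier.
Engagement tier is downstream of the campaign. One should not condition on a consequence of treatment, so the overall rates are the right comparison.
So P(outcome | do(Campaign F)) is just the pooled rate for Campaign F: 141/360 = 0.392.

0.39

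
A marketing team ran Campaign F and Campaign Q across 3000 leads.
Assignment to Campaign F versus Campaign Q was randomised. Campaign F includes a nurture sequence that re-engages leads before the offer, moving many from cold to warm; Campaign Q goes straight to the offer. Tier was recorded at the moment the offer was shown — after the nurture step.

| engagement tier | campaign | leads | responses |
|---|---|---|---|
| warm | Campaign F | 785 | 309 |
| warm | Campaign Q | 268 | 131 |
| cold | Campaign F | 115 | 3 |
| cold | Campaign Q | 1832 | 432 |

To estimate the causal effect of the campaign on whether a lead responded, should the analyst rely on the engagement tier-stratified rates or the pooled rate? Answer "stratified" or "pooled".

pooled

Engagement tier here is a post-treatment variable shaped by the campaign; conditioning on it would introduce bias rather than remove it. The overall comparison is the causal one.
Pooled: Campaign F 34.7% vs Campaign Q 26.8%; Campaign F is higher overall.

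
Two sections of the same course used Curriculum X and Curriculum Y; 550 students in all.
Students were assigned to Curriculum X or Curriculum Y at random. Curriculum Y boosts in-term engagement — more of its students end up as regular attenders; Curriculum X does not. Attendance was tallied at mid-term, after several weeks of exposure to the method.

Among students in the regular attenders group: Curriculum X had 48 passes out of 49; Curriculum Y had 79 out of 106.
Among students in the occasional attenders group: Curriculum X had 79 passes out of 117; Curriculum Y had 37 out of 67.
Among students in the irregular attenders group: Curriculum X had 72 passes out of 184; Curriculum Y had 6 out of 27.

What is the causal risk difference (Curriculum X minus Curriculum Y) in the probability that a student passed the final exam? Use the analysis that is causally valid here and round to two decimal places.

Mid-term attendance here is a post-treatment variable shaped by the teaching method; conditioning on it would introduce bias rather than remove it. The overall comparison is the causal one.
The causal difference is the pooled difference: 0.569 − 0.610 = -0.041.

-0.04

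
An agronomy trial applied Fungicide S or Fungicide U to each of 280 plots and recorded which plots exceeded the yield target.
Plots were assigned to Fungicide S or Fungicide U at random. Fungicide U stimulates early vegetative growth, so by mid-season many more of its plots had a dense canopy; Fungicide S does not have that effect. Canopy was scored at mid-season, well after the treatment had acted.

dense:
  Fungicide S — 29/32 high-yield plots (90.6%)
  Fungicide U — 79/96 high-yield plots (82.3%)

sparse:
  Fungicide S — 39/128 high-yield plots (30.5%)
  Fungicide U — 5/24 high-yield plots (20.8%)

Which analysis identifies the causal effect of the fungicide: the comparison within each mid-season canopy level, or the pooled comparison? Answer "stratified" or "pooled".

pooled

Mid-season canopy is downstream of the fungicide. One should not condition on a consequence of treatment, so the overall rates are the right comparison.
Pooled: Fungicide S 42.5% vs Fungicide U 70.0%; Fungicide U is higher overall.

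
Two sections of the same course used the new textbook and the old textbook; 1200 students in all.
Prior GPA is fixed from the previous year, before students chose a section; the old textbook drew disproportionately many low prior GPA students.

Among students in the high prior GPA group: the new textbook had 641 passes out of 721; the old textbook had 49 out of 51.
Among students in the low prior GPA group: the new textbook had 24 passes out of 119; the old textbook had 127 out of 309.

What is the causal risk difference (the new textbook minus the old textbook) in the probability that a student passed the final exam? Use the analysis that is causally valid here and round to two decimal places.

-0.12

Nothing the teaching method does changes prior GPA band; the imbalance is an allocation artefact. With prior GPA band also predicting the outcome, the pooled figure is confounded, and the within-stratum comparison is the causal one.
Adjusting over the population distribution of prior GPA band: 0.643·(0.889−0.961) + 0.357·(0.202−0.411) = -0.121.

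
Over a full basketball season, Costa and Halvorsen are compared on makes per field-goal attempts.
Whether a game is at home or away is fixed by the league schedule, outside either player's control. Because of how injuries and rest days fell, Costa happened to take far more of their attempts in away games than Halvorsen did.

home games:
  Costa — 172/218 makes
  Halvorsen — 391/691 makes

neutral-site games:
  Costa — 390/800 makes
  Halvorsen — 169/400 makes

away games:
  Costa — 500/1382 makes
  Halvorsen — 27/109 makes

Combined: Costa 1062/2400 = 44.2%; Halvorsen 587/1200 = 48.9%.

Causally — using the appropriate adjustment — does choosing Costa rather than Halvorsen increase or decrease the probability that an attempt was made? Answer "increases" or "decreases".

increases

Costa is higher inside every game venue stratum but Halvorsen is higher in aggregate. Whether to stratify depends on how game venue relates to the player.
Here game venue is a common cause — it drives both which player a case falls under and the outcome. The crude comparison mixes populations; the stratum-specific rates are the causally relevant ones.
Within each level — home games: 78.9% vs 56.6%; neutral-site games: 48.8% vs 42.2%; away games: 36.2% vs 24.8% — Costa is higher every time.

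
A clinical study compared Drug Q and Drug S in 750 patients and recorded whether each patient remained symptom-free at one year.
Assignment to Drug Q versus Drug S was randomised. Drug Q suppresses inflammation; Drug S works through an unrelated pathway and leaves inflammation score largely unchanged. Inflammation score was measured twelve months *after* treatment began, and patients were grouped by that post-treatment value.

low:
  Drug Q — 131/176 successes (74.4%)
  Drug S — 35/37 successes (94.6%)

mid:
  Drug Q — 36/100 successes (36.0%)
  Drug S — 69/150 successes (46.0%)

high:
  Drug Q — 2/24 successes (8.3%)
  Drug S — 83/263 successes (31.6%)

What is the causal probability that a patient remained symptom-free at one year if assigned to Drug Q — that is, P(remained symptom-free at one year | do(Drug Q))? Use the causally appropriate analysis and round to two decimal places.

0.56

Drug S is higher inside every inflammation score stratum but Drug Q is higher in aggregate. Whether to stratify depends on how inflammation score relates to the drug.
Inflammation score lies on the pathway drug → inflammation score → outcome, so adjusting for it blocks the indirect effect. For the total causal effect of drug, use the unadjusted pooled rates.
So P(outcome | do(Drug Q)) is just the pooled rate for Drug Q: 169/300 = 0.563.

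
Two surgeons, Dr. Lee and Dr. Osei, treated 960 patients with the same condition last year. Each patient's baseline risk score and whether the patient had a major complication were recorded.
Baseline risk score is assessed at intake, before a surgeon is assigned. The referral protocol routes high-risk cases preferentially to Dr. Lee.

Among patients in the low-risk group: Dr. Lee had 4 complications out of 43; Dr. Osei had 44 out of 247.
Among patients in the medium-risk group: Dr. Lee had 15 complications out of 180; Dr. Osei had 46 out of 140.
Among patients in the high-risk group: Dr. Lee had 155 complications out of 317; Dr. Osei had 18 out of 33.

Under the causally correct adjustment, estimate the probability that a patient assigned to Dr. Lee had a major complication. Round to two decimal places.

Nothing the surgeon does changes baseline risk score; the imbalance is an allocation artefact. With baseline risk score also predicting the outcome, the pooled figure is confounded, and the within-stratum comparison is the causal one.
Standardising Dr. Lee to the population baseline risk score mix: 0.302·4/43 + 0.333·15/180 + 0.365·155/317 = 0.234.

0.23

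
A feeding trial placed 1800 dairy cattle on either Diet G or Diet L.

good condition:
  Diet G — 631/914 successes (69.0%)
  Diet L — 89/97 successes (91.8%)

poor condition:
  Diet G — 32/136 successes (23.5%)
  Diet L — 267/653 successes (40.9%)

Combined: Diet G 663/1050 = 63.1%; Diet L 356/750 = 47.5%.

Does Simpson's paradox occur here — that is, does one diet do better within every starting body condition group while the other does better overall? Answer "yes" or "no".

Within each starting body condition level (good condition 69.0% vs 91.8%; poor condition 23.5% vs 40.9%), Diet L has the higher rate every time. Pooled: 63.1% vs 47.5% — Diet G has the higher rate overall. The two comparisons disagree.

yes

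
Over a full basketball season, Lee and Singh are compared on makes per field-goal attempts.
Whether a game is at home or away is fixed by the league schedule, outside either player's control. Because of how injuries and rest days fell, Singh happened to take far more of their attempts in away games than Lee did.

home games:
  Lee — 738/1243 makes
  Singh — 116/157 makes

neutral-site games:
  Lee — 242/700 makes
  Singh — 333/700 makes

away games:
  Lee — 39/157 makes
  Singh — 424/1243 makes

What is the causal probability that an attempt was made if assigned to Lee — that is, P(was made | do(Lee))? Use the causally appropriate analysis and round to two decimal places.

Within every game venue level Singh has the higher rate, yet pooled Lee does — Simpson's reversal.
Here game venue is a common cause — it drives both which player a case falls under and the outcome. The crude comparison mixes populations; the stratum-specific rates are the causally relevant ones.
Standardising Lee to the population game venue mix: 0.333·738/1243 + 0.333·242/700 + 0.333·39/157 = 0.396.

0.40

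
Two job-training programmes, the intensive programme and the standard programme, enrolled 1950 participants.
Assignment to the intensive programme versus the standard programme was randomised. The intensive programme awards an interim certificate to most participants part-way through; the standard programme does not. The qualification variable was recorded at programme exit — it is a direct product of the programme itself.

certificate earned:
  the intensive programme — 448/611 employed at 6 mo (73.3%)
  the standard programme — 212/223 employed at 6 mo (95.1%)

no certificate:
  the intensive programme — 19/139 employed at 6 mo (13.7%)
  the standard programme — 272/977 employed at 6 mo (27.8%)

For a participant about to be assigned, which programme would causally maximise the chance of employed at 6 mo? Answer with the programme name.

Because the programme influences qualification attained during the programme, qualification attained during the programme is a post-treatment mediator, not a confounder. Stratifying on it would bias the estimate; the causal effect is the crude pooled difference.
Pooled: the intensive programme 62.3% vs the standard programme 40.3%; the intensive programme is higher overall.

the intensive programme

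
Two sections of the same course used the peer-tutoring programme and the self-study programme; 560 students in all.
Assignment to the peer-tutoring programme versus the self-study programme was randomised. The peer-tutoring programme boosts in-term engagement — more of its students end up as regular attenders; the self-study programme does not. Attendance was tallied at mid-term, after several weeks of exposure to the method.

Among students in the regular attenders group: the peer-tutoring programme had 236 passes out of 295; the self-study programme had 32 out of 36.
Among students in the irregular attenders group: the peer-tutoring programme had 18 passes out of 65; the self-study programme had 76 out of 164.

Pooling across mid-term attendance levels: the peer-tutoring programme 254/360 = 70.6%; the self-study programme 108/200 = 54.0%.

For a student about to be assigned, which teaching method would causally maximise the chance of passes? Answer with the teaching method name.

Mid-term attendance here is a post-treatment variable shaped by the teaching method; conditioning on it would introduce bias rather than remove it. The overall comparison is the causal one.
Pooled: the peer-tutoring programme 70.6% vs the self-study programme 54.0%; the peer-tutoring programme is higher overall.

the peer-tutoring programme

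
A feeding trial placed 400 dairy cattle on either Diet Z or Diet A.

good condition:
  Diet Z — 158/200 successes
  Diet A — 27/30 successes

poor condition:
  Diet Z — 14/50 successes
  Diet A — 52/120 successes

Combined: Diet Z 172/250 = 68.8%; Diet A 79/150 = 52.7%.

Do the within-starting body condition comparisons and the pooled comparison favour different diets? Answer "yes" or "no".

Within each starting body condition level (good condition 79.0% vs 90.0%; poor condition 28.0% vs 43.3%), Diet A has the higher rate every time. Pooled: 68.8% vs 52.7% — Diet Z has the higher rate overall. The two comparisons disagree.

yes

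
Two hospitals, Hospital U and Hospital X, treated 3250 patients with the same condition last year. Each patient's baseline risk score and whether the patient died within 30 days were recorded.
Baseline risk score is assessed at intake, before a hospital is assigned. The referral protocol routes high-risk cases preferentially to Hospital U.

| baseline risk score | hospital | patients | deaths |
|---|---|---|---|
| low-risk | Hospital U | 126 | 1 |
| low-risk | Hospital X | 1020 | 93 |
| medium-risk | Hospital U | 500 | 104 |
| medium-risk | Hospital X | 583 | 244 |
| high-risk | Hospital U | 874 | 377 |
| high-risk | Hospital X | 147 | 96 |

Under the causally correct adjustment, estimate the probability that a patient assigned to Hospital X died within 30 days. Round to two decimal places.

0.38

Baseline risk score is set before the hospital has any effect — it is not caused by the hospital — and it independently drives the outcome. That makes it a confounder, so the causal comparison is within baseline risk score levels.
Standardising Hospital X to the population baseline risk score mix: 0.353·93/1020 + 0.333·244/583 + 0.314·96/147 = 0.377.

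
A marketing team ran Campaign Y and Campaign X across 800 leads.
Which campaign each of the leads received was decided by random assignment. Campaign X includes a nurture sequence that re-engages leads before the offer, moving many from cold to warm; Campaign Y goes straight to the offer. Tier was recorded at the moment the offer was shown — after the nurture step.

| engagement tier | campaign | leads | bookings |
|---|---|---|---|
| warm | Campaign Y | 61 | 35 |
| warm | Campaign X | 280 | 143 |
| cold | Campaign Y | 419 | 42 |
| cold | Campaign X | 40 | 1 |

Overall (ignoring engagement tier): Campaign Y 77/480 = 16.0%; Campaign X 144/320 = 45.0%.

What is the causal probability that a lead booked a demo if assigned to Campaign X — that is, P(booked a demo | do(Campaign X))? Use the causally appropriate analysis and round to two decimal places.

Engagement tier is recorded after the campaign and is itself shifted by it — it sits on the causal path from campaign to outcome. Conditioning on a mediator would strip out part of the effect we want; the pooled comparison gives the total causal effect.
So P(outcome | do(Campaign X)) is just the pooled rate for Campaign X: 144/320 = 0.450.

0.45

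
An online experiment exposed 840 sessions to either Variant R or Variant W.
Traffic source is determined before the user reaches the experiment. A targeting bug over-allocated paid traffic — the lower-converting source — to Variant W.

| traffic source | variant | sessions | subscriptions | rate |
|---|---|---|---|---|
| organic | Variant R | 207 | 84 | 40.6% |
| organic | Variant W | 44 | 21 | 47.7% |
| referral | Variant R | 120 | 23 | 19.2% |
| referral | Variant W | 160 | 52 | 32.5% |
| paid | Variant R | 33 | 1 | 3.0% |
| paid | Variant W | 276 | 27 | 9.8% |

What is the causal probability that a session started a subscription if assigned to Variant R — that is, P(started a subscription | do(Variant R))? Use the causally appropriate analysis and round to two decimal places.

0.20

Within every traffic source level Variant W has the higher rate, yet pooled Variant R does — Simpson's reversal.
Since traffic source is a pre-existing factor (not a product of the variant) and it affects the outcome on its own, it is a confounder. The stratified rates, not the pooled rate, identify the causal effect.
Standardising Variant R to the population traffic source mix: 0.299·84/207 + 0.333·23/120 + 0.368·1/33 = 0.196.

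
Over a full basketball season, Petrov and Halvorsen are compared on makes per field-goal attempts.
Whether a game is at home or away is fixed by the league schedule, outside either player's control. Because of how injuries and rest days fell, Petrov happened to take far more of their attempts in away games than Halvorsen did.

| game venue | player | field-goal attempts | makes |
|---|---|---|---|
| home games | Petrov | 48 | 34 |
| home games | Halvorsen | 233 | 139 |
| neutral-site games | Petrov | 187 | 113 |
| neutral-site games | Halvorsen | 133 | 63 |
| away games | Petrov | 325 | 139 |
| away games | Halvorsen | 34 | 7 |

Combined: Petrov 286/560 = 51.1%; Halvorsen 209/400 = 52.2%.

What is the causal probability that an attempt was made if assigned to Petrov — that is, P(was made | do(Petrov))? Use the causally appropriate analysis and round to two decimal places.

The stratified and pooled comparisons disagree (Petrov wins within each game venue; Halvorsen wins overall), so the answer turns on the causal role of game venue.
Since game venue is a pre-existing factor (not a product of the player) and it affects the outcome on its own, it is a confounder. The stratified rates, not the pooled rate, identify the causal effect.
Standardising Petrov to the population game venue mix: 0.293·34/48 + 0.333·113/187 + 0.374·139/325 = 0.569.

0.57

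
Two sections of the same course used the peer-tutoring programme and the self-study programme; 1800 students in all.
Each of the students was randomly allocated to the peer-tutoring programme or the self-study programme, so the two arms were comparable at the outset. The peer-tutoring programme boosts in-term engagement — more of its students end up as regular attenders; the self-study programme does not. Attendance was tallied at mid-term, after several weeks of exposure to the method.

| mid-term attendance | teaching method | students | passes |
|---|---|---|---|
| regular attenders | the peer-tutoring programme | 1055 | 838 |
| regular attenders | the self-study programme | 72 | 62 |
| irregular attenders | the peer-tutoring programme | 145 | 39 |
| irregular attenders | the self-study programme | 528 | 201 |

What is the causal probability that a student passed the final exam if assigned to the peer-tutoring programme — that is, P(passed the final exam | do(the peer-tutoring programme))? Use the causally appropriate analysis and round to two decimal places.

Mid-term attendance here is a post-treatment variable shaped by the teaching method; conditioning on it would introduce bias rather than remove it. The overall comparison is the causal one.
So P(outcome | do(the peer-tutoring programme)) is just the pooled rate for the peer-tutoring programme: 877/1200 = 0.731.

0.73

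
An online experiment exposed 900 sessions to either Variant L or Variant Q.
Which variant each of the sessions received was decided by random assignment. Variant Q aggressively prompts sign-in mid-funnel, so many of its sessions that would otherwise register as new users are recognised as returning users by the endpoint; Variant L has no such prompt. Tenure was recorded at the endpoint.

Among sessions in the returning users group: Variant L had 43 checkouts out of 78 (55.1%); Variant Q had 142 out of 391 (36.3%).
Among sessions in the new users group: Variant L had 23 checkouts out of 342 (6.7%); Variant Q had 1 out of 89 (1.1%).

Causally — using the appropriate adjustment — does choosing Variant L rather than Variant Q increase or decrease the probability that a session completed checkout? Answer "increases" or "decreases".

The distribution of user tenure is itself part of what the variant does — it is an intermediate outcome. Holding it fixed would remove that part of the effect; the total effect is the pooled difference.
Pooled: Variant L 15.7% vs Variant Q 29.8%; Variant Q is higher overall.

decreases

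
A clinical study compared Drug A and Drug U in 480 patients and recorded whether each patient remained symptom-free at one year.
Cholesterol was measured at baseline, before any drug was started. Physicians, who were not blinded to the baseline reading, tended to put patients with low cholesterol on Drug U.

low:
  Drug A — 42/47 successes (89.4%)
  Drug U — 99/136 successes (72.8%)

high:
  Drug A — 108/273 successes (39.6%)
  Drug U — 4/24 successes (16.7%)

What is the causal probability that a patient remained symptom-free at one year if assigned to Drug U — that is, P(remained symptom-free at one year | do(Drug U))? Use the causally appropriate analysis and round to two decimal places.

Drug A is higher inside every cholesterol stratum but Drug U is higher in aggregate. Whether to stratify depends on how cholesterol relates to the drug.
Here cholesterol is a common cause — it drives both which drug a case falls under and the outcome. The crude comparison mixes populations; the stratum-specific rates are the causally relevant ones.
Standardising Drug U to the population cholesterol mix: 0.381·99/136 + 0.619·4/24 = 0.381.

0.38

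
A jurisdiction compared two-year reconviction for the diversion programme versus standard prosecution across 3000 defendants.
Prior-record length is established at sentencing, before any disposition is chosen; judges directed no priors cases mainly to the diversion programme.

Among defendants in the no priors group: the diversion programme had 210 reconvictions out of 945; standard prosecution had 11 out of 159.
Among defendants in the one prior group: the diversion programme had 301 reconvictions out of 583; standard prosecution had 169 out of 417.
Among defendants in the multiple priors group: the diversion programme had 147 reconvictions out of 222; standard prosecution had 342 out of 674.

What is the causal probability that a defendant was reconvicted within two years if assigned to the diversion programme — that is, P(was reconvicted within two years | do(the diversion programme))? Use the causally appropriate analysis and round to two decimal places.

0.45

The imbalance in prior-record length arose from how defendants were allocated, not from anything the disposition did; and prior-record length independently affects the outcome. The pooled gap is confounded — condition on prior-record length.
Standardising the diversion programme to the population prior-record length mix: 0.368·210/945 + 0.333·301/583 + 0.299·147/222 = 0.452.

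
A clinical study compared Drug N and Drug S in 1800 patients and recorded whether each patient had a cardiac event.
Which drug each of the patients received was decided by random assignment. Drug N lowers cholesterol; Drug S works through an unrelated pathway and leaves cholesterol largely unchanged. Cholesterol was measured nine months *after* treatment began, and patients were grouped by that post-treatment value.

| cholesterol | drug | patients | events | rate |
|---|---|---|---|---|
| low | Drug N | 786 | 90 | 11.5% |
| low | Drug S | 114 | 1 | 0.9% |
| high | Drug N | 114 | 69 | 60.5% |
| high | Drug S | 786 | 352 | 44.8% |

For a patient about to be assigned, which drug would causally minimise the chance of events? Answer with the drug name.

Drug N

Cholesterol here is a post-treatment variable shaped by the drug; conditioning on it would introduce bias rather than remove it. The overall comparison is the causal one.
Pooled: Drug N 17.7% vs Drug S 39.2%; Drug N is lower overall.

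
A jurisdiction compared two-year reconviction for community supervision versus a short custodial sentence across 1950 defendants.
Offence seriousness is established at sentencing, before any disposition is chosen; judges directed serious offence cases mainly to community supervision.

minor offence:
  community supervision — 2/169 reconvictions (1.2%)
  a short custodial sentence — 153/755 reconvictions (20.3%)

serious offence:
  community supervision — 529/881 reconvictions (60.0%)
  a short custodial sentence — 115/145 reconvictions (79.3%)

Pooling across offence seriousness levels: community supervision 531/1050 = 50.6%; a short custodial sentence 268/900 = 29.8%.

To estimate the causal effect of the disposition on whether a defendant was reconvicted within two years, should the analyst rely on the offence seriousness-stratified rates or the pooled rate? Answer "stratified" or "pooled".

Since offence seriousness is a pre-existing factor (not a product of the disposition) and it affects the outcome on its own, it is a confounder. The stratified rates, not the pooled rate, identify the causal effect.
Within each level — minor offence: 1.2% vs 20.3%; serious offence: 60.0% vs 79.3% — community supervision is lower every time.

stratified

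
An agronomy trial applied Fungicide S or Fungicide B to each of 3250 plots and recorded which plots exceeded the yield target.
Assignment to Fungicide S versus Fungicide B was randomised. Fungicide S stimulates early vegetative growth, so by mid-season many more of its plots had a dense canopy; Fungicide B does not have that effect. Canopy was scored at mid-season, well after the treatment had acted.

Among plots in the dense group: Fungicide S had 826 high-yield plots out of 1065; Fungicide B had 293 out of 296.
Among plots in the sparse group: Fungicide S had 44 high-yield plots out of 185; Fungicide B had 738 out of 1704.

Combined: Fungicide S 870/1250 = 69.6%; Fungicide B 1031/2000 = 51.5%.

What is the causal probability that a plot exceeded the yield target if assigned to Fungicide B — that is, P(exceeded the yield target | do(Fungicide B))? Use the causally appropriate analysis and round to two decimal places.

0.52

The distribution of mid-season canopy is itself part of what the fungicide does — it is an intermediate outcome. Holding it fixed would remove that part of the effect; the total effect is the pooled difference.
So P(outcome | do(Fungicide B)) is just the pooled rate for Fungicide B: 1031/2000 = 0.515.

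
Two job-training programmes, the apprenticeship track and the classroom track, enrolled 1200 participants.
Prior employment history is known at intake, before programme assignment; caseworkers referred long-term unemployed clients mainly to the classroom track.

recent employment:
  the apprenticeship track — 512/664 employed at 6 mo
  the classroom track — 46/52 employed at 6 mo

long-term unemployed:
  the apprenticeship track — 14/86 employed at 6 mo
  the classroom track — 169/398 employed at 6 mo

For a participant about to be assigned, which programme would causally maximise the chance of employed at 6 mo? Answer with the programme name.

Prior employment history satisfies the back-door criterion: it is not a descendant of the programme, and it blocks the spurious path from programme to outcome. Adjusting for it (i.e., using the within-prior employment history rates) gives the causal effect.
Within each level — recent employment: 77.1% vs 88.5%; long-term unemployed: 16.3% vs 42.5% — the classroom track is higher every time.

the classroom track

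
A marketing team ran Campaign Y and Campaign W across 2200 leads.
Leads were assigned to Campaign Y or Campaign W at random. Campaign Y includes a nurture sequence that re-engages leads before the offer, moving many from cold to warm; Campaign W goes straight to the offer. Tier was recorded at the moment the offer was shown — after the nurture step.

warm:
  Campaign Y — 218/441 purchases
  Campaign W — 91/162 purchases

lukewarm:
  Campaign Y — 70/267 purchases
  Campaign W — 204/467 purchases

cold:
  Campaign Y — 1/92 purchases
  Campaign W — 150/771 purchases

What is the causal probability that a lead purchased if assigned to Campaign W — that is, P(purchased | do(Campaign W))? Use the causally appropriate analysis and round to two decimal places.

The distribution of engagement tier is itself part of what the campaign does — it is an intermediate outcome. Holding it fixed would remove that part of the effect; the total effect is the pooled difference.
So P(outcome | do(Campaign W)) is just the pooled rate for Campaign W: 445/1400 = 0.318.

0.32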